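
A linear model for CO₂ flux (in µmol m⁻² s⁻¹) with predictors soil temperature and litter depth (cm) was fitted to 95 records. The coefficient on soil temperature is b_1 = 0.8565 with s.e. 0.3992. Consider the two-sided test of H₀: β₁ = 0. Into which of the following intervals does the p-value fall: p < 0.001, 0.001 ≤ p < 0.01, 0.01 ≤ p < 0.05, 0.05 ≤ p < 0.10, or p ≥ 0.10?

0.01 ≤ p < 0.05

t = 0.8565 / 0.3992 = 2.146.
df = n − k − 1 = 95 − 2 − 1 = 92.
Two-sided p = 2·P(T_{92} > |t|) ≈ 0.0345.
So 0.01 ≤ p < 0.05.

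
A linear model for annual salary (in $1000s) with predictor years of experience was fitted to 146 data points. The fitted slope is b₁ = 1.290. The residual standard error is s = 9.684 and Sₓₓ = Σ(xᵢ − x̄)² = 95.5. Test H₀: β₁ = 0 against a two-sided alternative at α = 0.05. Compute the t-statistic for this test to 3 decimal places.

t = 1.302

SE(b₁) = s/√Sₓₓ = 9.684/√95.5 = 0.990953.
t = 1.290 / 0.990953 = 1.302.
df = n − 2 = 144.
Two-sided p ≈ 0.1951, which is ≥ 0.05, so fail to reject H₀.
The data do not give significant evidence of an association between years of experience and annual salary.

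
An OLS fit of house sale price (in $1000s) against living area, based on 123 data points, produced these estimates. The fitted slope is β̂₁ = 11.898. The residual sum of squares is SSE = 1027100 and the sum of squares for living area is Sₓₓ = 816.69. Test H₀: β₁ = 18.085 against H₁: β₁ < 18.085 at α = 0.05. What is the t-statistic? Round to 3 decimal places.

t = -1.919

MSE = SSE/(n − 2) = 1027100/121 = 8488.43.
SE(β̂₁) = √(MSE/Sₓₓ) = √(8488.43/816.69) = 3.22393.
t = (11.898 − 18.085) / 3.22393 = -1.919.
df = n − 2 = 121.
One-sided p ≈ 0.0287, which is < 0.05, so reject H₀.
There is evidence that the true slope on living area is below 18.085 $1000s per unit.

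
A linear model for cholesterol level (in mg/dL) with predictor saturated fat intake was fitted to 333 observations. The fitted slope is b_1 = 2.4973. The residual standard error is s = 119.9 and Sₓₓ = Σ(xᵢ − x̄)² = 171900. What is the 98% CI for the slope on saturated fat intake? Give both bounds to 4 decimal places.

(1.8213, 3.1733)

SE(b_1) = s/√Sₓₓ = 119.9/√171900 = 0.289189.
df = n − 2 = 331.
t* = t_{0.01, 331} = 2.337666.
Margin = t* × SE = 2.337666 × 0.289189 = 0.676027.
CI: 2.4973 ± 0.676027 → (1.8213, 3.1733).
With 98% confidence, each one-unit increase in saturated fat intake is associated with a change of between 1.8213 and 3.1733 mg/dL in cholesterol level.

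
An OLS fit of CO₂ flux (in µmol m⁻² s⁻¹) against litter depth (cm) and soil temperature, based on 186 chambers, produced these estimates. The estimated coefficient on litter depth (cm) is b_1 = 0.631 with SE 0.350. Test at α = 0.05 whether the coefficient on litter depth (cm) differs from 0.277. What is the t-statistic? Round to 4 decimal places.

t = 1.0114

H₀: β₁ = 0.277 vs H₁: β₁ ≠ 0.277.
t = (b_1 − β₁⁰)/SE = (0.631 − 0.277) / 0.350 = 1.0114.
df = n − k − 1 = 186 − 2 − 1 = 183.
Two-sided p ≈ 0.3131, which is ≥ 0.05, so fail to reject H₀.
The data are consistent with a true slope of 0.277 µmol m⁻² s⁻¹ per unit of litter depth (cm), holding the other predictors fixed.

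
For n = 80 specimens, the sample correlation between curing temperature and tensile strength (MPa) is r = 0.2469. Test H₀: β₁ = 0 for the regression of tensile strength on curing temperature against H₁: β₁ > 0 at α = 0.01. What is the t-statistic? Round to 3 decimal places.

t = 2.250

t = r·√(n − 2)/√(1 − r²) = 0.2469·√78/√0.93904 = 2.250.
df = n − 2 = 78.
One-sided p ≈ 0.0136, which is ≥ 0.01, so fail to reject H₀.
The data do not give significant evidence of a linear association between curing temperature and tensile strength.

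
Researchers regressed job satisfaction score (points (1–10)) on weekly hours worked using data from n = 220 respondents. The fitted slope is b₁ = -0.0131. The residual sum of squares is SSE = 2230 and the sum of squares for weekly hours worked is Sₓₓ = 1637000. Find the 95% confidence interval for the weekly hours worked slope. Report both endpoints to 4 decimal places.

MSE = SSE/(n − 2) = 2230/218 = 10.2294.
SE(b₁) = √(MSE/Sₓₓ) = √(10.2294/1637000) = 0.00249977.
df = n − 2 = 218.
t* = t_{0.025, 218} = 1.970906.
Margin = t* × SE = 1.970906 × 0.00249977 = 0.004927.
CI: -0.0131 ± 0.004927 → (-0.0180, -0.0082).
With 95% confidence, each one-unit increase in weekly hours worked is associated with a change of between -0.0180 and -0.0082 points (1–10) in job satisfaction score.

(-0.0180, -0.0082)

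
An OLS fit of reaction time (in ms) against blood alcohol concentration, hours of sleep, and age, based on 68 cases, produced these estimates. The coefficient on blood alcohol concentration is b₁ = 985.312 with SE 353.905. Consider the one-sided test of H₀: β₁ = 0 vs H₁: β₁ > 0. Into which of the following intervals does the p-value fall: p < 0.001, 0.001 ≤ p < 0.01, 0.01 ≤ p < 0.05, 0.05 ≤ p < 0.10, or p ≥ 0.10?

0.001 ≤ p < 0.01

t = 985.312 / 353.905 = 2.784.
df = n − k − 1 = 68 − 3 − 1 = 64.
One-sided p = P(T_{64} > t) ≈ 0.0035.
So 0.001 ≤ p < 0.01.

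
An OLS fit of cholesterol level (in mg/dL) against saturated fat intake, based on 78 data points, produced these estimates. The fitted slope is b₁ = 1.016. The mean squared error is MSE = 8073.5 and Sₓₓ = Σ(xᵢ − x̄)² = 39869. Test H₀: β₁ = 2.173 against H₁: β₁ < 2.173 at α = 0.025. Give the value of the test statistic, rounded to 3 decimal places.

t = -2.571

SE(b₁) = √(MSE/Sₓₓ) = √(8073.5/39869) = 0.450001.
t = (1.016 − 2.173) / 0.450001 = -2.571.
df = n − 2 = 76.
One-sided p ≈ 0.0060, which is < 0.025, so reject H₀.
There is evidence that the true slope on saturated fat intake is below 2.173 mg/dL per unit.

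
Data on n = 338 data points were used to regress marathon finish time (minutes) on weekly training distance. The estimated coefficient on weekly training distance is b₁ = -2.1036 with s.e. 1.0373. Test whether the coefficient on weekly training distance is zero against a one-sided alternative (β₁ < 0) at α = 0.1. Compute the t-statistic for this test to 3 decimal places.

t = -2.028

H₀: β₁ = 0 vs H₁: β₁ < 0.
t = (b₁ − β₁⁰)/SE = -2.1036 / 1.0373 = -2.028.
df = n − 2 = 338 − 2 = 336.
One-sided p ≈ 0.0217, which is < 0.1, so reject H₀.
There is evidence that the true slope on weekly training distance is negative.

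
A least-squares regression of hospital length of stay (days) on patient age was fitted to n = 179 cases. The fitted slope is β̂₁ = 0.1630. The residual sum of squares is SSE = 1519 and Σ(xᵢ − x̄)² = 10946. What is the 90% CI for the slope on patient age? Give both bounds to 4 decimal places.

(0.1167, 0.2093)

MSE = SSE/(n − 2) = 1519/177 = 8.58192.
SE(β̂₁) = √(MSE/Sₓₓ) = √(8.58192/10946) = 0.0280004.
df = n − 2 = 177.
t* = t_{0.05, 177} = 1.653508.
Margin = t* × SE = 1.653508 × 0.0280004 = 0.046299.
CI: 0.1630 ± 0.046299 → (0.1167, 0.2093).
With 90% confidence, each one-unit increase in patient age is associated with a change of between 0.1167 and 0.2093 days in hospital length of stay.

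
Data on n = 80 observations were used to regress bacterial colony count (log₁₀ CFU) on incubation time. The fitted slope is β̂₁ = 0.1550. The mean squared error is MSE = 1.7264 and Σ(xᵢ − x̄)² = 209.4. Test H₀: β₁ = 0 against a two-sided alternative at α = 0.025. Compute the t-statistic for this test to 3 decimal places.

SE(β̂₁) = √(MSE/Sₓₓ) = √(1.7264/209.4) = 0.0907993.
t = 0.1550 / 0.0907993 = 1.707.
df = n − 2 = 78.
Two-sided p ≈ 0.0918, which is ≥ 0.025, so fail to reject H₀.
The data do not give significant evidence of an association between incubation time and bacterial colony count.

t = 1.707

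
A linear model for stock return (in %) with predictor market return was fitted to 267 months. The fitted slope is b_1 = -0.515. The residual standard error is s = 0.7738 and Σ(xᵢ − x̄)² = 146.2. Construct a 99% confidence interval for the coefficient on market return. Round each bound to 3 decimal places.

SE(b_1) = s/√Sₓₓ = 0.7738/√146.2 = 0.0639963.
df = n − 2 = 265.
t* = t_{0.005, 265} = 2.594509.
Margin = t* × SE = 2.594509 × 0.0639963 = 0.16604.
CI: -0.515 ± 0.16604 → (-0.681, -0.349).
With 99% confidence, each one-unit increase in market return is associated with a change of between -0.681 and -0.349 % in stock return.

(-0.681, -0.349)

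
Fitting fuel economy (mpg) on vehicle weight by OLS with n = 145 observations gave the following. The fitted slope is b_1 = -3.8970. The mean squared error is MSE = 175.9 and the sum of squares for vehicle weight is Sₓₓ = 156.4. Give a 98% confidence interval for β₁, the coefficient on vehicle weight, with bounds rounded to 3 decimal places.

SE(b_1) = √(MSE/Sₓₓ) = √(175.9/156.4) = 1.06051.
df = n − 2 = 143.
t* = t_{0.01, 143} = 2.352707.
Margin = t* × SE = 2.352707 × 1.06051 = 2.49507.
CI: -3.8970 ± 2.49507 → (-6.392, -1.402).
With 98% confidence, each one-unit increase in vehicle weight is associated with a change of between -6.392 and -1.402 mpg in fuel economy.

(-6.392, -1.402)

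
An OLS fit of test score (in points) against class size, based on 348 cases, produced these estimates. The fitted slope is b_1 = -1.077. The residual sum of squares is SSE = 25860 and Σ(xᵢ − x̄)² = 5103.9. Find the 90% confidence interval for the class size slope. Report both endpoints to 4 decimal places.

(-1.2766, -0.8774)

MSE = SSE/(n − 2) = 25860/346 = 74.7399.
SE(b_1) = √(MSE/Sₓₓ) = √(74.7399/5103.9) = 0.121011.
df = n − 2 = 346.
t* = t_{0.05, 346} = 1.649269.
Margin = t* × SE = 1.649269 × 0.121011 = 0.199580.
CI: -1.077 ± 0.199580 → (-1.2766, -0.8774).
With 90% confidence, each one-unit increase in class size is associated with a change of between -1.2766 and -0.8774 points in test score.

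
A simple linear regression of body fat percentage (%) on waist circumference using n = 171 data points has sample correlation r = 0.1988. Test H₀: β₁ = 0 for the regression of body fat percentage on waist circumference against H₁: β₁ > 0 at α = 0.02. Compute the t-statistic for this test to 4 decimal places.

t = r·√(n − 2)/√(1 − r²) = 0.1988·√169/√0.960479 = 2.6370.
df = n − 2 = 169.
One-sided p ≈ 0.0046, which is < 0.02, so reject H₀.
There is evidence of a linear association between waist circumference and body fat percentage.

t = 2.6370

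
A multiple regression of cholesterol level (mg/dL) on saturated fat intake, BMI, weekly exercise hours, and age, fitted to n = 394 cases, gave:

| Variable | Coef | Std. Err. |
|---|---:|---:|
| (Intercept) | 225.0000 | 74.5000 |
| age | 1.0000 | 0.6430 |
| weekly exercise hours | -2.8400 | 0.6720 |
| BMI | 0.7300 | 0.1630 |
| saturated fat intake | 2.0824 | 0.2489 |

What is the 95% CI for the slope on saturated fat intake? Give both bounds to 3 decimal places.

(1.593, 2.572)

Read off: b = 2.0824, SE = 0.2489 for saturated fat intake.
df = n − k − 1 = 394 − 4 − 1 = 389.
t* = t_{0.025, 389} = 1.966081.
Margin = t* × SE = 1.966081 × 0.2489 = 0.48936.
CI: 2.0824 ± 0.48936 → (1.593, 2.572).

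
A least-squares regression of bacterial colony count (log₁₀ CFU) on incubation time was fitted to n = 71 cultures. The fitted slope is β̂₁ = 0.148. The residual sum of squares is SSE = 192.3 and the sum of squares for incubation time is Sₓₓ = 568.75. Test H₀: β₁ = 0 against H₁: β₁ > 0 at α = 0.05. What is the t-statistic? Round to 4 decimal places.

MSE = SSE/(n − 2) = 192.3/69 = 2.78696.
SE(β̂₁) = √(MSE/Sₓₓ) = √(2.78696/568.75) = 0.070001.
t = 0.148 / 0.070001 = 2.1143.
df = n − 2 = 69.
One-sided p ≈ 0.0191, which is < 0.05, so reject H₀.
There is evidence that the true slope on incubation time is positive.

t = 2.1143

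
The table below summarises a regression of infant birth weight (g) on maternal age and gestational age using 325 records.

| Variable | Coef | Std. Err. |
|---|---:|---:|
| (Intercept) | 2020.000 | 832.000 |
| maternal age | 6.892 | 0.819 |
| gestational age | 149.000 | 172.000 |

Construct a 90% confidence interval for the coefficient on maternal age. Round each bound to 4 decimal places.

Read off: b = 6.892, SE = 0.819 for maternal age.
df = n − k − 1 = 325 − 2 − 1 = 322.
t* = t_{0.05, 322} = 1.6496.
Margin = t* × SE = 1.6496 × 0.819 = 1.351022.
CI: 6.892 ± 1.351022 → (5.5410, 8.2430).

(5.5410, 8.2430)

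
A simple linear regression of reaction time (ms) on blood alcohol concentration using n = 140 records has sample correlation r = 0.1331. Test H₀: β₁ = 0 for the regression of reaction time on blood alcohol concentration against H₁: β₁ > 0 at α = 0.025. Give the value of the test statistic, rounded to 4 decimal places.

t = r·√(n − 2)/√(1 − r²) = 0.1331·√138/√0.982284 = 1.5776.
df = n − 2 = 138.
One-sided p ≈ 0.0585, which is ≥ 0.025, so fail to reject H₀.
The data do not give significant evidence of a linear association between blood alcohol concentration and reaction time.

t = 1.5776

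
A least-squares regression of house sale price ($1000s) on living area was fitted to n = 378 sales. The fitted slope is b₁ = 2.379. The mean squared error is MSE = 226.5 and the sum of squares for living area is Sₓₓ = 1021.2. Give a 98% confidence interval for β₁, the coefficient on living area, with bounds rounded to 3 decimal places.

SE(b₁) = √(MSE/Sₓₓ) = √(226.5/1021.2) = 0.470954.
df = n − 2 = 376.
t* = t_{0.01, 376} = 2.336306.
Margin = t* × SE = 2.336306 × 0.470954 = 1.10029.
CI: 2.379 ± 1.10029 → (1.279, 3.479).
With 98% confidence, each one-unit increase in living area is associated with a change of between 1.279 and 3.479 $1000s in house sale price.

(1.279, 3.479)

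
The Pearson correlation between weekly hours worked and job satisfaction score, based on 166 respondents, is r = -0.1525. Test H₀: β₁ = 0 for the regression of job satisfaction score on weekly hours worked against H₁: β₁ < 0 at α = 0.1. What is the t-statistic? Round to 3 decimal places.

t = -1.976

t = r·√(n − 2)/√(1 − r²) = -0.1525·√164/√0.976744 = -1.976.
df = n − 2 = 164.
One-sided p ≈ 0.0249, which is < 0.1, so reject H₀.
There is evidence of a linear association between weekly hours worked and job satisfaction score.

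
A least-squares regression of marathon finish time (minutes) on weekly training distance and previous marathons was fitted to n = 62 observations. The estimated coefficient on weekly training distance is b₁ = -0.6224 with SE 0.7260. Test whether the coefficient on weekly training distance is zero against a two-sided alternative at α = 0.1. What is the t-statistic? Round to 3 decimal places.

t = -0.857

H₀: β₁ = 0 vs H₁: β₁ ≠ 0.
t = (b₁ − β₁⁰)/SE = -0.6224 / 0.7260 = -0.857.
df = n − k − 1 = 62 − 2 − 1 = 59.
Two-sided p ≈ 0.3947, which is ≥ 0.1, so fail to reject H₀.
The data do not give significant evidence of an association between weekly training distance and marathon finish time, after adjusting for the other predictors.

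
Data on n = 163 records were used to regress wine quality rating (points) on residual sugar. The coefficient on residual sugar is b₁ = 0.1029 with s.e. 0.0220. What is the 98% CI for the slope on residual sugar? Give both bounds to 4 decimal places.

df = n − 2 = 163 − 2 = 161.
t* = t_{0.01, 161} = 2.349732.
Margin = t* × SE = 2.349732 × 0.0220 = 0.051694.
CI: 0.1029 ± 0.051694 → (0.0512, 0.1546).
With 98% confidence, each one-unit increase in residual sugar is associated with a change of between 0.0512 and 0.1546 points in wine quality rating.

(0.0512, 0.1546)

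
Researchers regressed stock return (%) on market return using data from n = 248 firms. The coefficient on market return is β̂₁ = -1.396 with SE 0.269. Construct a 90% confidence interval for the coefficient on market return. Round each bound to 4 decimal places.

df = n − 2 = 248 − 2 = 246.
t* = t_{0.05, 246} = 1.651071.
Margin = t* × SE = 1.651071 × 0.269 = 0.444138.
CI: -1.396 ± 0.444138 → (-1.8401, -0.9519).
With 90% confidence, each one-unit increase in market return is associated with a change of between -1.8401 and -0.9519 % in stock return.

(-1.8401, -0.9519)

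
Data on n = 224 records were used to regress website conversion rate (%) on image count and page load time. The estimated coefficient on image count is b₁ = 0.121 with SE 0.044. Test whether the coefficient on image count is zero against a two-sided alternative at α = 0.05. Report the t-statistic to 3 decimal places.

H₀: β₁ = 0 vs H₁: β₁ ≠ 0.
t = (b₁ − β₁⁰)/SE = 0.121 / 0.044 = 2.750.
df = n − k − 1 = 224 − 2 − 1 = 221.
Two-sided p ≈ 0.0065, which is < 0.05, so reject H₀.
There is evidence that image count is associated with website conversion rate, holding the other predictors fixed.

t = 2.750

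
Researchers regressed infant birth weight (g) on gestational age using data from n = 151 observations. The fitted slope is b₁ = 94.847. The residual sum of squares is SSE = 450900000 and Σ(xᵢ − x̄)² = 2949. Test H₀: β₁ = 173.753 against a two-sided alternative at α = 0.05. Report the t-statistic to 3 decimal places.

MSE = SSE/(n − 2) = 450900000/149 = 3.02617e+06.
SE(b₁) = √(MSE/Sₓₓ) = √(3.02617e+06/2949) = 32.0339.
t = (94.847 − 173.753) / 32.0339 = -2.463.
df = n − 2 = 149.
Two-sided p ≈ 0.0149, which is < 0.05, so reject H₀.
There is evidence that the true slope on gestational age differs from 173.753 g per unit.

t = -2.463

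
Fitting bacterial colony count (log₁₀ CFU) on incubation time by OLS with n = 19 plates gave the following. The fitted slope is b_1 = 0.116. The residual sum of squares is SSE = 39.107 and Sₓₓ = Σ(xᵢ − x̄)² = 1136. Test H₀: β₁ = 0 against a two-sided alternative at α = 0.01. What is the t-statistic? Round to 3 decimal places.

t = 2.578

MSE = SSE/(n − 2) = 39.107/17 = 2.30041.
SE(b_1) = √(MSE/Sₓₓ) = √(2.30041/1136) = 0.0450001.
t = 0.116 / 0.0450001 = 2.578.
df = n − 2 = 17.
Two-sided p ≈ 0.0196, which is ≥ 0.01, so fail to reject H₀.
The data do not give significant evidence of an association between incubation time and bacterial colony count.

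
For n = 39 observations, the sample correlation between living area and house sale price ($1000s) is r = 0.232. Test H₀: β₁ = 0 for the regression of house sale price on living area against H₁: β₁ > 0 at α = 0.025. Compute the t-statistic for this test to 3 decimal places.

t = 1.451

t = r·√(n − 2)/√(1 − r²) = 0.232·√37/√0.946176 = 1.451.
df = n − 2 = 37.
One-sided p ≈ 0.0776, which is ≥ 0.025, so fail to reject H₀.
The data do not give significant evidence of a linear association between living area and house sale price.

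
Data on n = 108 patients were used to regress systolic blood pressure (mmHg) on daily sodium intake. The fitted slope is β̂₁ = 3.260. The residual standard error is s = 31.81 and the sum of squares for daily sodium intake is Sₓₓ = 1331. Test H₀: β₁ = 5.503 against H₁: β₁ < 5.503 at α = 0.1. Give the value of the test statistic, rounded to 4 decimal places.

t = -2.5725

SE(β̂₁) = s/√Sₓₓ = 31.81/√1331 = 0.871916.
t = (3.260 − 5.503) / 0.871916 = -2.5725.
df = n − 2 = 106.
One-sided p ≈ 0.0057, which is < 0.1, so reject H₀.
There is evidence that the true slope on daily sodium intake is below 5.503 mmHg per unit.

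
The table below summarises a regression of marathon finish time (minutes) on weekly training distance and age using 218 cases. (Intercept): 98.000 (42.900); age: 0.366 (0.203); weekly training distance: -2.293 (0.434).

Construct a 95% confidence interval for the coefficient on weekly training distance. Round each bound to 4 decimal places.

Read off: b = -2.293, SE = 0.434 for weekly training distance.
df = n − k − 1 = 218 − 2 − 1 = 215.
t* = t_{0.025, 215} = 1.971059.
Margin = t* × SE = 1.971059 × 0.434 = 0.855440.
CI: -2.293 ± 0.855440 → (-3.1484, -1.4376).

(-3.1484, -1.4376)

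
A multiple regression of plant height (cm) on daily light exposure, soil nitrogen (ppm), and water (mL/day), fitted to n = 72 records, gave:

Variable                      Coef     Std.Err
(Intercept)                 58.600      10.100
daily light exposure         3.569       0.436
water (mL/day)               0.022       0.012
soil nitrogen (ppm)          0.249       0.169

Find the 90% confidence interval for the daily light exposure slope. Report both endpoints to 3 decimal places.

(2.842, 4.296)

Read off: b = 3.569, SE = 0.436 for daily light exposure.
df = n − k − 1 = 72 − 3 − 1 = 68.
t* = t_{0.05, 68} = 1.667572.
Margin = t* × SE = 1.667572 × 0.436 = 0.72706.
CI: 3.569 ± 0.72706 → (2.842, 4.296).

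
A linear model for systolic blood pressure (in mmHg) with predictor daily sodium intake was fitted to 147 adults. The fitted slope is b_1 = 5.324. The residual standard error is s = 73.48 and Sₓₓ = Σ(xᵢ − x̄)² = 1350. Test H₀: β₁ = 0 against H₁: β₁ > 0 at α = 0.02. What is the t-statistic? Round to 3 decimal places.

t = 2.662

SE(b_1) = s/√Sₓₓ = 73.48/√1350 = 1.99987.
t = 5.324 / 1.99987 = 2.662.
df = n − 2 = 145.
One-sided p ≈ 0.0043, which is < 0.02, so reject H₀.
There is evidence that the true slope on daily sodium intake is positive.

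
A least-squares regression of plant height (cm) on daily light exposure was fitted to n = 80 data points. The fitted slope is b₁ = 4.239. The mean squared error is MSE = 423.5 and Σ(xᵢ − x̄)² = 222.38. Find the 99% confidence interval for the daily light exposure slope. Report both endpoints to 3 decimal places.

(0.595, 7.883)

SE(b₁) = √(MSE/Sₓₓ) = √(423.5/222.38) = 1.38.
df = n − 2 = 78.
t* = t_{0.005, 78} = 2.64034.
Margin = t* × SE = 2.64034 × 1.38 = 3.64367.
CI: 4.239 ± 3.64367 → (0.595, 7.883).
With 99% confidence, each one-unit increase in daily light exposure is associated with a change of between 0.595 and 7.883 cm in plant height.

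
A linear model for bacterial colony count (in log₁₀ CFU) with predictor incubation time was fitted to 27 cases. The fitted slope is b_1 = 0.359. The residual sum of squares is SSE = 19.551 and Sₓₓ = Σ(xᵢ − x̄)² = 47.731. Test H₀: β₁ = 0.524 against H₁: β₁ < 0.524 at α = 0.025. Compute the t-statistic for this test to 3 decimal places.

t = -1.289

MSE = SSE/(n − 2) = 19.551/25 = 0.78204.
SE(b_1) = √(MSE/Sₓₓ) = √(0.78204/47.731) = 0.128001.
t = (0.359 − 0.524) / 0.128001 = -1.289.
df = n − 2 = 25.
One-sided p ≈ 0.1046, which is ≥ 0.025, so fail to reject H₀.
The data do not give significant evidence that the true slope on incubation time is below 0.524 log₁₀ CFU per unit.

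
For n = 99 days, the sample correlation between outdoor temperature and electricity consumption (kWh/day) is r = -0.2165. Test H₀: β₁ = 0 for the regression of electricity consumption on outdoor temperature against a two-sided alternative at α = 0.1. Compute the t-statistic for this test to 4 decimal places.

t = -2.1841

t = r·√(n − 2)/√(1 − r²) = -0.2165·√97/√0.953128 = -2.1841.
df = n − 2 = 97.
Two-sided p ≈ 0.0314, which is < 0.1, so reject H₀.
There is evidence of a linear association between outdoor temperature and electricity consumption.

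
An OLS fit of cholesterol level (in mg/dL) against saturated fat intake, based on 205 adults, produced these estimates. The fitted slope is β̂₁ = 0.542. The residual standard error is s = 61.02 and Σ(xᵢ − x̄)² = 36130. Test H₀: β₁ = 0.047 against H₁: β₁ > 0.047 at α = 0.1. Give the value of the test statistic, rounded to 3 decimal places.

SE(β̂₁) = s/√Sₓₓ = 61.02/√36130 = 0.321025.
t = (0.542 − 0.047) / 0.321025 = 1.542.
df = n − 2 = 203.
One-sided p ≈ 0.0623, which is < 0.1, so reject H₀.
There is evidence that the true slope on saturated fat intake exceeds 0.047 mg/dL per unit.

t = 1.542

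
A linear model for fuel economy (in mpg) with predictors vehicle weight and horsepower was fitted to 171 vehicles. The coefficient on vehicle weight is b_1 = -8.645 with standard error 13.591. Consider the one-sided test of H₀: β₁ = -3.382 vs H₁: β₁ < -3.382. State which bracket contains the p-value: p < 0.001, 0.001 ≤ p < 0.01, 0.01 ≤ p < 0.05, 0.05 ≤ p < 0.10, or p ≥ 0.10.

t = (-8.645 − (-3.382)) / 13.591 = -0.387.
df = n − k − 1 = 171 − 2 − 1 = 168.
One-sided p = P(T_{168} < t) ≈ 0.3495.
So p ≥ 0.10.

p ≥ 0.10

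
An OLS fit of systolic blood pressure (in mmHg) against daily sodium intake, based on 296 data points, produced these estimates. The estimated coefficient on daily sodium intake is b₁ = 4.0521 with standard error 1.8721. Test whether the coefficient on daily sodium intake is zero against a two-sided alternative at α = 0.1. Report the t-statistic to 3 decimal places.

t = 2.164

H₀: β₁ = 0 vs H₁: β₁ ≠ 0.
t = (b₁ − β₁⁰)/SE = 4.0521 / 1.8721 = 2.164.
df = n − 2 = 296 − 2 = 294.
Two-sided p ≈ 0.0312, which is < 0.1, so reject H₀.
There is evidence that daily sodium intake is associated with systolic blood pressure.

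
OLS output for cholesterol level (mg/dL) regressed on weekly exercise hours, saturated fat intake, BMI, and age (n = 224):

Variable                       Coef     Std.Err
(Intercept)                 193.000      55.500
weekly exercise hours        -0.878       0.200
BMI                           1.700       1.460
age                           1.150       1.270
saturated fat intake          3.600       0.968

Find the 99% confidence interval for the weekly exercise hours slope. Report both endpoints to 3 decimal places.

(-1.398, -0.358)

Read off: b = -0.878, SE = 0.200 for weekly exercise hours.
df = n − k − 1 = 224 − 4 − 1 = 219.
t* = t_{0.005, 219} = 2.598465.
Margin = t* × SE = 2.598465 × 0.200 = 0.51969.
CI: -0.878 ± 0.51969 → (-1.398, -0.358).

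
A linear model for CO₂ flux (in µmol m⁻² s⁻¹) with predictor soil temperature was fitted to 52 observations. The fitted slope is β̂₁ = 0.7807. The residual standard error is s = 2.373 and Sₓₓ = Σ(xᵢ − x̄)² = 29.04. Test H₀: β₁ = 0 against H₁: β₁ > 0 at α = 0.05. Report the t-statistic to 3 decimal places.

SE(β̂₁) = s/√Sₓₓ = 2.373/√29.04 = 0.440351.
t = 0.7807 / 0.440351 = 1.773.
df = n − 2 = 50.
One-sided p ≈ 0.0412, which is < 0.05, so reject H₀.
There is evidence that the true slope on soil temperature is positive.

t = 1.773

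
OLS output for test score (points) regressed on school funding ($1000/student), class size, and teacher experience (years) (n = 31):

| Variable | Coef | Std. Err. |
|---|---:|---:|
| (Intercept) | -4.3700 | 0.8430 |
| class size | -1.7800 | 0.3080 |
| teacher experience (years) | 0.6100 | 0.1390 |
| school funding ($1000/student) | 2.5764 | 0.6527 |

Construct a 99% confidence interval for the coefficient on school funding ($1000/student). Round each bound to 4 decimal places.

(0.7680, 4.3848)

Read off: b = 2.5764, SE = 0.6527 for school funding ($1000/student).
df = n − k − 1 = 31 − 3 − 1 = 27.
t* = t_{0.005, 27} = 2.770683.
Margin = t* × SE = 2.770683 × 0.6527 = 1.808425.
CI: 2.5764 ± 1.808425 → (0.7680, 4.3848).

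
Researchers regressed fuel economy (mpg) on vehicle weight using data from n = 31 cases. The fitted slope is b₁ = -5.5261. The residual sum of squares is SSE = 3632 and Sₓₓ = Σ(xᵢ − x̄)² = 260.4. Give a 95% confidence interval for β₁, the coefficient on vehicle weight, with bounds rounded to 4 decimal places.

(-6.9445, -4.1077)

MSE = SSE/(n − 2) = 3632/29 = 125.241.
SE(b₁) = √(MSE/Sₓₓ) = √(125.241/260.4) = 0.693511.
df = n − 2 = 29.
t* = t_{0.025, 29} = 2.04523.
Margin = t* × SE = 2.04523 × 0.693511 = 1.418390.
CI: -5.5261 ± 1.418390 → (-6.9445, -4.1077).
With 95% confidence, each one-unit increase in vehicle weight is associated with a change of between -6.9445 and -4.1077 mpg in fuel economy.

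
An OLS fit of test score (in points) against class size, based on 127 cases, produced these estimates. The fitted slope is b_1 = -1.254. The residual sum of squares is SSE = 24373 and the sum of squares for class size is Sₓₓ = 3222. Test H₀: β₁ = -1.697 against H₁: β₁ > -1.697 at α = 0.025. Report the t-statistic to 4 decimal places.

t = 1.8008

MSE = SSE/(n − 2) = 24373/125 = 194.984.
SE(b_1) = √(MSE/Sₓₓ) = √(194.984/3222) = 0.246001.
t = (-1.254 − (-1.697)) / 0.246001 = 1.8008.
df = n − 2 = 125.
One-sided p ≈ 0.0371, which is ≥ 0.025, so fail to reject H₀.
The data do not give significant evidence that the true slope on class size exceeds -1.697 points per unit.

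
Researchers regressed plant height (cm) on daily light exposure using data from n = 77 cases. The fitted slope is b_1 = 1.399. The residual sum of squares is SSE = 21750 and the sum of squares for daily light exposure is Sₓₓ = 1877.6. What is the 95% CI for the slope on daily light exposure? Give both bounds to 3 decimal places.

MSE = SSE/(n − 2) = 21750/75 = 290.
SE(b_1) = √(MSE/Sₓₓ) = √(290/1877.6) = 0.393004.
df = n − 2 = 75.
t* = t_{0.025, 75} = 1.992102.
Margin = t* × SE = 1.992102 × 0.393004 = 0.78290.
CI: 1.399 ± 0.78290 → (0.616, 2.182).
With 95% confidence, each one-unit increase in daily light exposure is associated with a change of between 0.616 and 2.182 cm in plant height.

(0.616, 2.182)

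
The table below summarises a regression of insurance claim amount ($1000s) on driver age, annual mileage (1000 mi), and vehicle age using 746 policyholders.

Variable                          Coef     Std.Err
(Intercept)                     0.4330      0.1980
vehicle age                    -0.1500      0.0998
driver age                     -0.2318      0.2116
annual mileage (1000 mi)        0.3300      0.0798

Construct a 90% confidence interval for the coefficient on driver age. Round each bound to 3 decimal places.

Read off: b = -0.2318, SE = 0.2116 for driver age.
df = n − k − 1 = 746 − 3 − 1 = 742.
t* = t_{0.05, 742} = 1.64691.
Margin = t* × SE = 1.64691 × 0.2116 = 0.34849.
CI: -0.2318 ± 0.34849 → (-0.580, 0.117).

(-0.580, 0.117)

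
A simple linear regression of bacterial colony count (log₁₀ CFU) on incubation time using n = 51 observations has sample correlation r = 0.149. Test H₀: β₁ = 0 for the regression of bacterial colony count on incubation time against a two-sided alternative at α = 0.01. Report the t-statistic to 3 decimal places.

t = 1.055

t = r·√(n − 2)/√(1 − r²) = 0.149·√49/√0.977799 = 1.055.
df = n − 2 = 49.
Two-sided p ≈ 0.2967, which is ≥ 0.01, so fail to reject H₀.
The data do not give significant evidence of a linear association between incubation time and bacterial colony count.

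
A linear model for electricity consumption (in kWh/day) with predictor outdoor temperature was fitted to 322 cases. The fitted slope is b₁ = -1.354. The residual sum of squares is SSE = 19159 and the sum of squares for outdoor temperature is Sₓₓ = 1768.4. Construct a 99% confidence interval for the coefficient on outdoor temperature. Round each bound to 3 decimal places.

(-1.831, -0.877)

MSE = SSE/(n − 2) = 19159/320 = 59.8719.
SE(b₁) = √(MSE/Sₓₓ) = √(59.8719/1768.4) = 0.184001.
df = n − 2 = 320.
t* = t_{0.005, 320} = 2.59128.
Margin = t* × SE = 2.59128 × 0.184001 = 0.47680.
CI: -1.354 ± 0.47680 → (-1.831, -0.877).
With 99% confidence, each one-unit increase in outdoor temperature is associated with a change of between -1.831 and -0.877 kWh/day in electricity consumption.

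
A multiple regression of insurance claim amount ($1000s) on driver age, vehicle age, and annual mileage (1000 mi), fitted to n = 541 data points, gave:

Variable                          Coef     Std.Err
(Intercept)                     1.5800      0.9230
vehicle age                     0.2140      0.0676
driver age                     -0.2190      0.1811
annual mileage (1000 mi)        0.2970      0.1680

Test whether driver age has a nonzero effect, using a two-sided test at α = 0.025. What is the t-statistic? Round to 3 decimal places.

t = -1.209

Read off: b = -0.2190, SE = 0.1811 for driver age.
H₀: β₁ = 0 vs H₁: β₁ ≠ 0.
t = -0.2190 / 0.1811 = -1.209.
df = n − k − 1 = 541 − 3 − 1 = 537.
Two-sided p ≈ 0.2271, which is ≥ 0.025, so fail to reject H₀.
The data do not give significant evidence of an association between driver age and insurance claim amount, after adjusting for the other predictors.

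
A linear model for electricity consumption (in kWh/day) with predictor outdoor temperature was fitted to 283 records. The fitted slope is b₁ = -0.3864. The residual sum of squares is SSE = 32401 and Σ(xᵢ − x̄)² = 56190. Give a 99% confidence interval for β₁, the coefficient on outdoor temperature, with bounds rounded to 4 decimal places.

MSE = SSE/(n − 2) = 32401/281 = 115.306.
SE(b₁) = √(MSE/Sₓₓ) = √(115.306/56190) = 0.0452998.
df = n − 2 = 281.
t* = t_{0.005, 281} = 2.593438.
Margin = t* × SE = 2.593438 × 0.0452998 = 0.117482.
CI: -0.3864 ± 0.117482 → (-0.5039, -0.2689).
With 99% confidence, each one-unit increase in outdoor temperature is associated with a change of between -0.5039 and -0.2689 kWh/day in electricity consumption.

(-0.5039, -0.2689)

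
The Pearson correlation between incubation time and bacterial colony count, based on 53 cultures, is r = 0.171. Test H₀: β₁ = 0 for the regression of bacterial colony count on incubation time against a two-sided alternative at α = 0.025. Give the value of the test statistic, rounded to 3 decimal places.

t = r·√(n − 2)/√(1 − r²) = 0.171·√51/√0.970759 = 1.239.
df = n − 2 = 51.
Two-sided p ≈ 0.2209, which is ≥ 0.025, so fail to reject H₀.
The data do not give significant evidence of a linear association between incubation time and bacterial colony count.

t = 1.239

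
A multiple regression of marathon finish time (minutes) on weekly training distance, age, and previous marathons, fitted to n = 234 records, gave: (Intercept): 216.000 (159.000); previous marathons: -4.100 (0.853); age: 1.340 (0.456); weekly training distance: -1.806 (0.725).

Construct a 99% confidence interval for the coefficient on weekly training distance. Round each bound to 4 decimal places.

Read off: b = -1.806, SE = 0.725 for weekly training distance.
df = n − k − 1 = 234 − 3 − 1 = 230.
t* = t_{0.005, 230} = 2.597374.
Margin = t* × SE = 2.597374 × 0.725 = 1.883096.
CI: -1.806 ± 1.883096 → (-3.6891, 0.0771).

(-3.6891, 0.0771)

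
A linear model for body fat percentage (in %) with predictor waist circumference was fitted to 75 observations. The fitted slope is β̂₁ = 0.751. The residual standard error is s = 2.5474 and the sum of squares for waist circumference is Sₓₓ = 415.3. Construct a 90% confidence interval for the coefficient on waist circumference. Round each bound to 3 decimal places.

SE(β̂₁) = s/√Sₓₓ = 2.5474/√415.3 = 0.125002.
df = n − 2 = 73.
t* = t_{0.05, 73} = 1.665996.
Margin = t* × SE = 1.665996 × 0.125002 = 0.20825.
CI: 0.751 ± 0.20825 → (0.543, 0.959).
With 90% confidence, each one-unit increase in waist circumference is associated with a change of between 0.543 and 0.959 % in body fat percentage.

(0.543, 0.959)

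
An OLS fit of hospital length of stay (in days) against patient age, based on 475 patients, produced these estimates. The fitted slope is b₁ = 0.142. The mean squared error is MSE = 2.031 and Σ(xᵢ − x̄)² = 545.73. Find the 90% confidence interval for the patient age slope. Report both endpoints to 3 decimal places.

(0.041, 0.243)

SE(b₁) = √(MSE/Sₓₓ) = √(2.031/545.73) = 0.0610051.
df = n − 2 = 473.
t* = t_{0.05, 473} = 1.648081.
Margin = t* × SE = 1.648081 × 0.0610051 = 0.10054.
CI: 0.142 ± 0.10054 → (0.041, 0.243).
With 90% confidence, each one-unit increase in patient age is associated with a change of between 0.041 and 0.243 days in hospital length of stay.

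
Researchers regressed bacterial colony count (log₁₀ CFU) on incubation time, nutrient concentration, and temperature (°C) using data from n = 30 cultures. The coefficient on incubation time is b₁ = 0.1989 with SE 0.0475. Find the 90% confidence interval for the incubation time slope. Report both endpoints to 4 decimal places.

(0.1179, 0.2799)

df = n − k − 1 = 30 − 3 − 1 = 26.
t* = t_{0.05, 26} = 1.705618.
Margin = t* × SE = 1.705618 × 0.0475 = 0.081017.
CI: 0.1989 ± 0.081017 → (0.1179, 0.2799).
With 90% confidence, each one-unit increase in incubation time is associated with a change of between 0.1179 and 0.2799 log₁₀ CFU in bacterial colony count, holding the other predictors fixed.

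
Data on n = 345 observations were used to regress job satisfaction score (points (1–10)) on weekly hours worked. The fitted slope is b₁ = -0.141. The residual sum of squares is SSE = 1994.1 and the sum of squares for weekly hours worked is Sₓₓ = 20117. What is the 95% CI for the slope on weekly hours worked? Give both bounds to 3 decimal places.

(-0.174, -0.108)

MSE = SSE/(n − 2) = 1994.1/343 = 5.8137.
SE(b₁) = √(MSE/Sₓₓ) = √(5.8137/20117) = 0.0169998.
df = n − 2 = 343.
t* = t_{0.025, 343} = 1.966904.
Margin = t* × SE = 1.966904 × 0.0169998 = 0.03344.
CI: -0.141 ± 0.03344 → (-0.174, -0.108).
With 95% confidence, each one-unit increase in weekly hours worked is associated with a change of between -0.174 and -0.108 points (1–10) in job satisfaction score.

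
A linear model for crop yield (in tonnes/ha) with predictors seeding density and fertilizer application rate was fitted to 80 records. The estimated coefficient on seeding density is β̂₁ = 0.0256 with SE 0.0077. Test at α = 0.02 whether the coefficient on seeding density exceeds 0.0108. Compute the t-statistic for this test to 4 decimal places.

H₀: β₁ = 0.0108 vs H₁: β₁ > 0.0108.
t = (β̂₁ − β₁⁰)/SE = (0.0256 − 0.0108) / 0.0077 = 1.9221.
df = n − k − 1 = 80 − 2 − 1 = 77.
One-sided p ≈ 0.0291, which is ≥ 0.02, so fail to reject H₀.
The data do not give significant evidence that the true slope on seeding density exceeds 0.0108 tonnes/ha per unit, holding the other predictors fixed.

t = 1.9221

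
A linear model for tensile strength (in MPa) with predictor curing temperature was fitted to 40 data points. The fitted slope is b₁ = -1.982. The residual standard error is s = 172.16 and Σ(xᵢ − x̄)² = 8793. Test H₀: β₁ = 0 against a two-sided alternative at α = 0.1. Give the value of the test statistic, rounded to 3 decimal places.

t = -1.080

SE(b₁) = s/√Sₓₓ = 172.16/√8793 = 1.83596.
t = -1.982 / 1.83596 = -1.080.
df = n − 2 = 38.
Two-sided p ≈ 0.2872, which is ≥ 0.1, so fail to reject H₀.
The data do not give significant evidence of an association between curing temperature and tensile strength.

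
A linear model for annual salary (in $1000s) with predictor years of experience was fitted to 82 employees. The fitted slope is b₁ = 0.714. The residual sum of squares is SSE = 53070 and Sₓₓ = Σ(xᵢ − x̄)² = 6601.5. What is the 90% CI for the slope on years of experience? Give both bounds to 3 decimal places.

(0.186, 1.242)

MSE = SSE/(n − 2) = 53070/80 = 663.375.
SE(b₁) = √(MSE/Sₓₓ) = √(663.375/6601.5) = 0.316999.
df = n − 2 = 80.
t* = t_{0.05, 80} = 1.664125.
Margin = t* × SE = 1.664125 × 0.316999 = 0.52753.
CI: 0.714 ± 0.52753 → (0.186, 1.242).
With 90% confidence, each one-unit increase in years of experience is associated with a change of between 0.186 and 1.242 $1000s in annual salary.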